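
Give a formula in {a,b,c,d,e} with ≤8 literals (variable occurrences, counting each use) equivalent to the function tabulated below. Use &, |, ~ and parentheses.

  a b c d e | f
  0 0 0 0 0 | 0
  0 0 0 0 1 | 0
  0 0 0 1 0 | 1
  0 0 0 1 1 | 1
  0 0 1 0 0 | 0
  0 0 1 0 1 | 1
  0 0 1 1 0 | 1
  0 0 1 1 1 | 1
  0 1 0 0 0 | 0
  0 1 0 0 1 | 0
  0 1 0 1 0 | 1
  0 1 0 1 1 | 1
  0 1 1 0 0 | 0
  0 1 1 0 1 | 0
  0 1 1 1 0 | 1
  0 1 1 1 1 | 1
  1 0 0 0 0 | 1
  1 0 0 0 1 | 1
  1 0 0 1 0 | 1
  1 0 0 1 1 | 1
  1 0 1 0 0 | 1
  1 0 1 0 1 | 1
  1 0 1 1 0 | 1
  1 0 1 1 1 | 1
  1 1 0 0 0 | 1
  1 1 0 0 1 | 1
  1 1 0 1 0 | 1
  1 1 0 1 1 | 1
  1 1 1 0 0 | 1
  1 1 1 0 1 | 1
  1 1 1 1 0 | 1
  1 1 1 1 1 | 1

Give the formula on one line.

  (d | a) = 00110011001100111111111111111111
  ~b = 11111111000000001111111100000000
  (e & ~b) = 01010101000000000101010100000000
  ((e & ~b) & c) = 00000101000000000000010100000000
  ((d | a) | ((e & ~b) & c)) = 00110111001100111111111111111111

((d | a) | ((e & ~b) & c))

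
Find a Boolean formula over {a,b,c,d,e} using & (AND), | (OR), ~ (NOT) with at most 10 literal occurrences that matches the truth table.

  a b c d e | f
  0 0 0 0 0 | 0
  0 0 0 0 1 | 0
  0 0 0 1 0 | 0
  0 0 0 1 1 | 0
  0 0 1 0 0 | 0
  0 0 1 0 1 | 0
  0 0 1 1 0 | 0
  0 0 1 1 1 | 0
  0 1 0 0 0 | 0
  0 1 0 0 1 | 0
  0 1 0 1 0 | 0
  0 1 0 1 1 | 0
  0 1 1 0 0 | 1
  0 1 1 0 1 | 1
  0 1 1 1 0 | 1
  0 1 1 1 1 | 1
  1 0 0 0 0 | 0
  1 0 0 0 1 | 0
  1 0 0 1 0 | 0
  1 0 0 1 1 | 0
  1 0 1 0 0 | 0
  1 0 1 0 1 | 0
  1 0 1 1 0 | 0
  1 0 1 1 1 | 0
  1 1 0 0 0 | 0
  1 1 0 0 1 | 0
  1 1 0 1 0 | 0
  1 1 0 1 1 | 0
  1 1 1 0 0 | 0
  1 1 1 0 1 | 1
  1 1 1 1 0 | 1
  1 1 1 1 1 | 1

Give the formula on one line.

  ~e = 10101010101010101010101010101010
  ~a = 11111111111111110000000000000000
  (~e & ~a) = 10101010101010100000000000000000
  (~e & d) = 00100010001000100010001000100010
  ((~e & d) | e) = 01110111011101110111011101110111
  ((~e & ~a) | ((~e & d) | e)) = 11111111111111110111011101110111
  (((~e & ~a) | ((~e & d) | e)) & c) = 00001111000011110000011100000111
  (b & (((~e & ~a) | ((~e & d) | e)) & c)) = 00000000000011110000000000000111

(b & (((~e & ~a) | ((~e & d) | e)) & c))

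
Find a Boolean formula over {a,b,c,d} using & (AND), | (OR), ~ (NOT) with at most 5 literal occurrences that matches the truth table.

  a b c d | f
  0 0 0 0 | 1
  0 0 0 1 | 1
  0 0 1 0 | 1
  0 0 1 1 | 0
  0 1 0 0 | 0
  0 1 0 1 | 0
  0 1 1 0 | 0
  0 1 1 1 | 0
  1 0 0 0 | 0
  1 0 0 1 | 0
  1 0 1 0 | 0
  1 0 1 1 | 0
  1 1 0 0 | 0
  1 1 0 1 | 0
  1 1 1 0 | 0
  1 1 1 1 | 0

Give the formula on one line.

  ~c = 1100110011001100
  ~d = 1010101010101010
  (~c | ~d) = 1110111011101110
  ~b = 1111000011110000
  ((~c | ~d) & ~b) = 1110000011100000
  ~a = 1111111100000000
  (((~c | ~d) & ~b) & ~a) = 1110000000000000

(((~c | ~d) & ~b) & ~a)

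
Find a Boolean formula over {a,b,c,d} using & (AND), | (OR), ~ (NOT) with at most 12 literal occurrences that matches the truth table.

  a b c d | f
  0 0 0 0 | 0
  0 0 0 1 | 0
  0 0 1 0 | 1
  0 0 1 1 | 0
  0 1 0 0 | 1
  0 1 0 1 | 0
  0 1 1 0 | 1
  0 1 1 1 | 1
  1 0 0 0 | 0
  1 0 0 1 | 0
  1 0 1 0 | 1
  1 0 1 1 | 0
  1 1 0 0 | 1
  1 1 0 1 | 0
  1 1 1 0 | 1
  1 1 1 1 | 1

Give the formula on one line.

((((~a & d) | b) & ((~a | ~c) & ~d)) | ((~d | b) & c))

  ~a = 1111111100000000
  (~a & d) = 0101010100000000
  ((~a & d) | b) = 0101111100001111
  ~c = 1100110011001100
  (~a | ~c) = 1111111111001100
  ~d = 1010101010101010
  ((~a | ~c) & ~d) = 1010101010001000
  (((~a & d) | b) & ((~a | ~c) & ~d)) = 0000101000001000
  (~d | b) = 1010111110101111
  ((~d | b) & c) = 0010001100100011
  ((((~a & d) | b) & ((~a | ~c) & ~d)) | ((~d | b) & c)) = 0010101100101011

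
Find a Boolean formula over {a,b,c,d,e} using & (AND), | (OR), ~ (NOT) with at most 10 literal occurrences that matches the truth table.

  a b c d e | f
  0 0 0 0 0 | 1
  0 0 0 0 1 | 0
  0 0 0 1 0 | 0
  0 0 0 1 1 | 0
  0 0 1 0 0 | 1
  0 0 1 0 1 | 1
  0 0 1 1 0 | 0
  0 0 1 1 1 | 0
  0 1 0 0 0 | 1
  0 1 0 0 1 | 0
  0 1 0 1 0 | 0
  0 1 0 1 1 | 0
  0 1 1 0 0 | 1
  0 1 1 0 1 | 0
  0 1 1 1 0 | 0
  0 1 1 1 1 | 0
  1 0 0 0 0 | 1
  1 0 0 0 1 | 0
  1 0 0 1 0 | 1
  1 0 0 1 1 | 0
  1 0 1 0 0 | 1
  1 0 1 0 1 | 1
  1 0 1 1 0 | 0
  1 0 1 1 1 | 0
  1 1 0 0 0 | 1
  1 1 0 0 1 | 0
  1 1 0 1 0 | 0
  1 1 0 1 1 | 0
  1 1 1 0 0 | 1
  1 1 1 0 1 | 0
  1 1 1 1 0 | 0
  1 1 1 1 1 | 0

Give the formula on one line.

((~d & ~e) | ((~c & (a & (~b & ~e))) | (~d & (~b & c))))

  ~d = 11001100110011001100110011001100
  ~e = 10101010101010101010101010101010
  (~d & ~e) = 10001000100010001000100010001000
  ~c = 11110000111100001111000011110000
  ~b = 11111111000000001111111100000000
  (~b & ~e) = 10101010000000001010101000000000
  (a & (~b & ~e)) = 00000000000000001010101000000000
  (~c & (a & (~b & ~e))) = 00000000000000001010000000000000
  (~b & c) = 00001111000000000000111100000000
  (~d & (~b & c)) = 00001100000000000000110000000000
  ((~c & (a & (~b & ~e))) | (~d & (~b & c))) = 00001100000000001010110000000000
  ((~d & ~e) | ((~c & (a & (~b & ~e))) | (~d & (~b & c)))) = 10001100100010001010110010001000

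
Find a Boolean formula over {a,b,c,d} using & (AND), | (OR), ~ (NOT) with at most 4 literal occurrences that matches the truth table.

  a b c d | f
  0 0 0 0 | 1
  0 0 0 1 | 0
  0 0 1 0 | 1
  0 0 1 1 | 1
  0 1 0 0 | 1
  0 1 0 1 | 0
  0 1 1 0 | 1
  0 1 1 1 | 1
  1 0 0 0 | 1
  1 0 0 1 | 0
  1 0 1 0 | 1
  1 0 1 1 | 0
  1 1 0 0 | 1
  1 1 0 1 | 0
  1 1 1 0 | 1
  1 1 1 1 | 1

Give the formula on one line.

(~d | (c & (~a | b)))

  ~d = 1010101010101010
  ~a = 1111111100000000
  (~a | b) = 1111111100001111
  (c & (~a | b)) = 0011001100000011
  (~d | (c & (~a | b))) = 1011101110101011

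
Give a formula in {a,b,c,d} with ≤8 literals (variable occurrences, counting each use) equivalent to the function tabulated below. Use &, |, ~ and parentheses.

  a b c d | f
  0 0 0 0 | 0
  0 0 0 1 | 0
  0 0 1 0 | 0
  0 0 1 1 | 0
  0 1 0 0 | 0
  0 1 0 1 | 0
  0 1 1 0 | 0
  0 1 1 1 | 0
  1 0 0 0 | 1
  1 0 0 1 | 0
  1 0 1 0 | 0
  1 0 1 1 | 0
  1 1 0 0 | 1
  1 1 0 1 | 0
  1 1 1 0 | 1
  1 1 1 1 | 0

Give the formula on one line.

  ~d = 1010101010101010
  ~c = 1100110011001100
  (b | ~c) = 1100111111001111
  ~b = 1111000011110000
  (a & ~b) = 0000000011110000
  ((b | ~c) & (a & ~b)) = 0000000011000000
  (((b | ~c) & (a & ~b)) | b) = 0000111111001111
  ((((b | ~c) & (a & ~b)) | b) & a) = 0000000011001111
  (~d & ((((b | ~c) & (a & ~b)) | b) & a)) = 0000000010001010

(~d & ((((b | ~c) & (a & ~b)) | b) & a))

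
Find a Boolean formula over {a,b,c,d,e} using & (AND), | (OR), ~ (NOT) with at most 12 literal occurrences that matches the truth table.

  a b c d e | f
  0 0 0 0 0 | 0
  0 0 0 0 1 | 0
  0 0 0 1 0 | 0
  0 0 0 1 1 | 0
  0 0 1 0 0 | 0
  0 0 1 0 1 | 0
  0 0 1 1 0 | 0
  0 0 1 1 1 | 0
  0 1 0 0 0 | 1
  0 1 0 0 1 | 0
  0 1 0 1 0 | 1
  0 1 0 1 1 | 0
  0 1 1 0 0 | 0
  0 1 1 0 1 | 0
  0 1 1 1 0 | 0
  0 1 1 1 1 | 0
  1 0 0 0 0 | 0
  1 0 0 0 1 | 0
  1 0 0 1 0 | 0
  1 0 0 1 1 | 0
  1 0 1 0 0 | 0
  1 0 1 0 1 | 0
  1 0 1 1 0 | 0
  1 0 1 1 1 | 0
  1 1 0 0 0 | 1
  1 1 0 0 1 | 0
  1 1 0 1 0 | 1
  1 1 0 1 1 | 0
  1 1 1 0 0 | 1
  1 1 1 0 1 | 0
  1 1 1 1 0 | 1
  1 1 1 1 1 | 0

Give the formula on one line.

  ~e = 10101010101010101010101010101010
  (b & ~e) = 00000000101010100000000010101010
  ~b = 11111111000000001111111100000000
  (~b | c) = 11111111000011111111111100001111
  ((~b | c) | ~e) = 11111111101011111111111110101111
  ~c = 11110000111100001111000011110000
  (a | ~c) = 11110000111100001111111111111111
  (((~b | c) | ~e) & (a | ~c)) = 11110000101000001111111110101111
  (d & a) = 00000000000000000011001100110011
  ((((~b | c) | ~e) & (a | ~c)) | (d & a)) = 11110000101000001111111110111111
  ((b & ~e) & ((((~b | c) | ~e) & (a | ~c)) | (d & a))) = 00000000101000000000000010101010

((b & ~e) & ((((~b | c) | ~e) & (a | ~c)) | (d & a)))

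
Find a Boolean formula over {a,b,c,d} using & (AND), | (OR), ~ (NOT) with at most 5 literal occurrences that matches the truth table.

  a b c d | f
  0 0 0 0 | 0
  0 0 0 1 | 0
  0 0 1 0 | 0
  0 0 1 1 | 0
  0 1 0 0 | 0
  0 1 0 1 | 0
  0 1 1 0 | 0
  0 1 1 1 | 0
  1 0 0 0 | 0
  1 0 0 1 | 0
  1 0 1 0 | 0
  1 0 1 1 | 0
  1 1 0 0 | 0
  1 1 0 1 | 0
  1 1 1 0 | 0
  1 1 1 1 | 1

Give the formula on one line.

(b & (a & (c & d)))

  (c & d) = 0001000100010001
  (a & (c & d)) = 0000000000010001
  (b & (a & (c & d))) = 0000000000000001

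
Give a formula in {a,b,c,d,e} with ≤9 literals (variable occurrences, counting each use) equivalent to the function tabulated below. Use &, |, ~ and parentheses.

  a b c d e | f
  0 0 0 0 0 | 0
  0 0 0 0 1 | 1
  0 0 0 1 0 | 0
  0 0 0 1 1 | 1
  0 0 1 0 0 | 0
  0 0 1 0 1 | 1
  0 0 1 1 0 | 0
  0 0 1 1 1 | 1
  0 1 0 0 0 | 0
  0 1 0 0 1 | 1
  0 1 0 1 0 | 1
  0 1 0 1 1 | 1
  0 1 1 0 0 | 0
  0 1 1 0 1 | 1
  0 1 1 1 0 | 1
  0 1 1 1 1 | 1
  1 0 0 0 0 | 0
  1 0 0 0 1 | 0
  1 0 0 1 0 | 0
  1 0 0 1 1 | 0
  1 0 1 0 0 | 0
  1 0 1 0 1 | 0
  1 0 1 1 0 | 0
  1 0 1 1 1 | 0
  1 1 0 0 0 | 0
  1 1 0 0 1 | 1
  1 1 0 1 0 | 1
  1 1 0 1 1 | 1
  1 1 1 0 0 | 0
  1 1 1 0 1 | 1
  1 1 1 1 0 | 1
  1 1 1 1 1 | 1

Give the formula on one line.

  ~a = 11111111111111110000000000000000
  (~a & e) = 01010101010101010000000000000000
  ((~a & e) | b) = 01010101111111110000000011111111
  (c | b) = 00001111111111110000111111111111
  ((c | b) & d) = 00000011001100110000001100110011
  (e | ((c | b) & d)) = 01010111011101110101011101110111
  (((~a & e) | b) & (e | ((c | b) & d))) = 01010101011101110000000001110111

(((~a & e) | b) & (e | ((c | b) & d)))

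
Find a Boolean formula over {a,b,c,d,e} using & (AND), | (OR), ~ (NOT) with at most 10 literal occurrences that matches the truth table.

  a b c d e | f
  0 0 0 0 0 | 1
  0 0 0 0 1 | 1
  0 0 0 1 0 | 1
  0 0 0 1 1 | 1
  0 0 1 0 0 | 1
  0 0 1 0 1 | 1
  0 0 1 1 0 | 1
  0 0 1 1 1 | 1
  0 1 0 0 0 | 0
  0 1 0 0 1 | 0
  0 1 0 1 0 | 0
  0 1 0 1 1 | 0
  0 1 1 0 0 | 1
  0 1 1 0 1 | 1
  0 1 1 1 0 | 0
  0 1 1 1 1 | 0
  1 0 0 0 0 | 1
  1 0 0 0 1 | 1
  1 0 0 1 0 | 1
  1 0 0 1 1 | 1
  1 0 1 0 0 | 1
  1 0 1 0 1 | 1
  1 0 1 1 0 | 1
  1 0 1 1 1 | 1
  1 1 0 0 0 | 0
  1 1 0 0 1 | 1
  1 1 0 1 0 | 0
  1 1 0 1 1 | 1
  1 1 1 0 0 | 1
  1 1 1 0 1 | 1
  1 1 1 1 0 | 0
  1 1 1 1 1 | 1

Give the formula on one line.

((a & e) | (((b & ~d) & (c & (~d | b))) | ~b))

  (a & e) = 00000000000000000101010101010101
  ~d = 11001100110011001100110011001100
  (b & ~d) = 00000000110011000000000011001100
  (~d | b) = 11001100111111111100110011111111
  (c & (~d | b)) = 00001100000011110000110000001111
  ((b & ~d) & (c & (~d | b))) = 00000000000011000000000000001100
  ~b = 11111111000000001111111100000000
  (((b & ~d) & (c & (~d | b))) | ~b) = 11111111000011001111111100001100
  ((a & e) | (((b & ~d) & (c & (~d | b))) | ~b)) = 11111111000011001111111101011101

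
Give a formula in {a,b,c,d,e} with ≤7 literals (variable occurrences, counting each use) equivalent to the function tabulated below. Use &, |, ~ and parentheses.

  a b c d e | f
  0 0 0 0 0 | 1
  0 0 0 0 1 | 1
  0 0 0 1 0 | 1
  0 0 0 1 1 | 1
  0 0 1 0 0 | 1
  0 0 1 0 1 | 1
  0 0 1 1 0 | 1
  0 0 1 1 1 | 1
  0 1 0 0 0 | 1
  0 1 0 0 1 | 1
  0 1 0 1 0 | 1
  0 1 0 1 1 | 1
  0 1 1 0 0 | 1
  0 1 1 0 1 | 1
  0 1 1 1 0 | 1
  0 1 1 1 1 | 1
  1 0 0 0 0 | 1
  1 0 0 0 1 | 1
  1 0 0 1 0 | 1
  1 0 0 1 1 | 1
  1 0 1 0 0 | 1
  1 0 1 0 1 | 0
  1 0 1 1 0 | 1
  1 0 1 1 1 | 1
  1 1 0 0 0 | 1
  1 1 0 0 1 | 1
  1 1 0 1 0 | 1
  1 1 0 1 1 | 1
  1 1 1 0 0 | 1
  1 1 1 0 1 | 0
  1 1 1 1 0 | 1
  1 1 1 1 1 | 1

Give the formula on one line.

((~e | ~a) | (d | ~c))

  ~e = 10101010101010101010101010101010
  ~a = 11111111111111110000000000000000
  (~e | ~a) = 11111111111111111010101010101010
  ~c = 11110000111100001111000011110000
  (d | ~c) = 11110011111100111111001111110011
  ((~e | ~a) | (d | ~c)) = 11111111111111111111101111111011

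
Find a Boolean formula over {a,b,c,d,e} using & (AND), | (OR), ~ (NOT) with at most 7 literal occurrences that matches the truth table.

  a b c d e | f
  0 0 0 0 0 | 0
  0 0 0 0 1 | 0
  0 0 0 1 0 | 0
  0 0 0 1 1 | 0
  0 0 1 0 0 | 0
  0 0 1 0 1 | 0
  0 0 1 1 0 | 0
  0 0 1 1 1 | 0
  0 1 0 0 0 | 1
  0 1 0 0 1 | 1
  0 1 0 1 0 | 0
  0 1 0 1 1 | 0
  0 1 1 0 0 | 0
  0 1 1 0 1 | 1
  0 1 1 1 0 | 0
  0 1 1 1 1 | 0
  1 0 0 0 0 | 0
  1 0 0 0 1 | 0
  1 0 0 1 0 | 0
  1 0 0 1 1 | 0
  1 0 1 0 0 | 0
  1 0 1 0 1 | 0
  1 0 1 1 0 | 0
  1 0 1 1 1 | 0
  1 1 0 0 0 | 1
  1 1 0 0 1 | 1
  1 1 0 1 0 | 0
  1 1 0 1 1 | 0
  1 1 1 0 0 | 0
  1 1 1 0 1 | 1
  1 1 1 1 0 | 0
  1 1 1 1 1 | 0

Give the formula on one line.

((~c | (b & (e & c))) & (~d & b))

  ~c = 11110000111100001111000011110000
  (e & c) = 00000101000001010000010100000101
  (b & (e & c)) = 00000000000001010000000000000101
  (~c | (b & (e & c))) = 11110000111101011111000011110101
  ~d = 11001100110011001100110011001100
  (~d & b) = 00000000110011000000000011001100
  ((~c | (b & (e & c))) & (~d & b)) = 00000000110001000000000011000100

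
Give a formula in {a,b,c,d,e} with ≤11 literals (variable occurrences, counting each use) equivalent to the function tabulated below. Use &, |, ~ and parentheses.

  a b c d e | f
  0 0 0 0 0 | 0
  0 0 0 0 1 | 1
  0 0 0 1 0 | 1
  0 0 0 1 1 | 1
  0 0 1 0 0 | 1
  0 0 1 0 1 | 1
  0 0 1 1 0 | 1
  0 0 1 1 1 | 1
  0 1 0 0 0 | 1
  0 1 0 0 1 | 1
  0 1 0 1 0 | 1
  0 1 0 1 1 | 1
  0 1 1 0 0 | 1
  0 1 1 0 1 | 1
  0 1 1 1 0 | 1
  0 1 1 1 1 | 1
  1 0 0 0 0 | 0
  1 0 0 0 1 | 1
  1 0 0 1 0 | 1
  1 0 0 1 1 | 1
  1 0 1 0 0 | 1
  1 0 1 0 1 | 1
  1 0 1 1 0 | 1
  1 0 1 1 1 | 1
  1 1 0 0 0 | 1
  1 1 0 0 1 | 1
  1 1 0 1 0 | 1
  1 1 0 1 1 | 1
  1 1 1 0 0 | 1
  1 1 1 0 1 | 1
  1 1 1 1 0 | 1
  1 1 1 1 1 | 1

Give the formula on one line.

(((b | e) | ((b | c) | (a & e))) | (d | b))

  (b | e) = 01010101111111110101010111111111
  (b | c) = 00001111111111110000111111111111
  (a & e) = 00000000000000000101010101010101
  ((b | c) | (a & e)) = 00001111111111110101111111111111
  ((b | e) | ((b | c) | (a & e))) = 01011111111111110101111111111111
  (d | b) = 00110011111111110011001111111111
  (((b | e) | ((b | c) | (a & e))) | (d | b)) = 01111111111111110111111111111111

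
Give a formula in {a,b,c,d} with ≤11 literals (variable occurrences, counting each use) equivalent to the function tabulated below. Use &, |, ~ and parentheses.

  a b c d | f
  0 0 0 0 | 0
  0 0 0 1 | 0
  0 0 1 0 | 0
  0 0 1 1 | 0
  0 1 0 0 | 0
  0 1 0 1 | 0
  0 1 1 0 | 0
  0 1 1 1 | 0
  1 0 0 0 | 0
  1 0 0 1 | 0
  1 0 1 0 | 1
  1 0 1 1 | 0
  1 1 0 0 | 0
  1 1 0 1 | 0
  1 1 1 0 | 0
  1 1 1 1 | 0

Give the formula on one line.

(((~d & a) & c) & ((b & ~c) | ((~b | ~a) | d)))

  ~d = 1010101010101010
  (~d & a) = 0000000010101010
  ((~d & a) & c) = 0000000000100010
  ~c = 1100110011001100
  (b & ~c) = 0000110000001100
  ~b = 1111000011110000
  ~a = 1111111100000000
  (~b | ~a) = 1111111111110000
  ((~b | ~a) | d) = 1111111111110101
  ((b & ~c) | ((~b | ~a) | d)) = 1111111111111101
  (((~d & a) & c) & ((b & ~c) | ((~b | ~a) | d))) = 0000000000100000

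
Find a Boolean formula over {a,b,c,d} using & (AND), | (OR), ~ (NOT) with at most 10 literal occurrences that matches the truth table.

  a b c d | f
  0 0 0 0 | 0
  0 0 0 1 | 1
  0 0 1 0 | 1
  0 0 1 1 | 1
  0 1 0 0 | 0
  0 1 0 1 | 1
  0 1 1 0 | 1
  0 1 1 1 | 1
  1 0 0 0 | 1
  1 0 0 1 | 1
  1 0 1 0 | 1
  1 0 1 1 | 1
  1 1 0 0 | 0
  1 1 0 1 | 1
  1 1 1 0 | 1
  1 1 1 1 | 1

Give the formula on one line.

(((~b | a) & ((a & ~b) | c)) | (d | c))

  ~b = 1111000011110000
  (~b | a) = 1111000011111111
  (a & ~b) = 0000000011110000
  ((a & ~b) | c) = 0011001111110011
  ((~b | a) & ((a & ~b) | c)) = 0011000011110011
  (d | c) = 0111011101110111
  (((~b | a) & ((a & ~b) | c)) | (d | c)) = 0111011111110111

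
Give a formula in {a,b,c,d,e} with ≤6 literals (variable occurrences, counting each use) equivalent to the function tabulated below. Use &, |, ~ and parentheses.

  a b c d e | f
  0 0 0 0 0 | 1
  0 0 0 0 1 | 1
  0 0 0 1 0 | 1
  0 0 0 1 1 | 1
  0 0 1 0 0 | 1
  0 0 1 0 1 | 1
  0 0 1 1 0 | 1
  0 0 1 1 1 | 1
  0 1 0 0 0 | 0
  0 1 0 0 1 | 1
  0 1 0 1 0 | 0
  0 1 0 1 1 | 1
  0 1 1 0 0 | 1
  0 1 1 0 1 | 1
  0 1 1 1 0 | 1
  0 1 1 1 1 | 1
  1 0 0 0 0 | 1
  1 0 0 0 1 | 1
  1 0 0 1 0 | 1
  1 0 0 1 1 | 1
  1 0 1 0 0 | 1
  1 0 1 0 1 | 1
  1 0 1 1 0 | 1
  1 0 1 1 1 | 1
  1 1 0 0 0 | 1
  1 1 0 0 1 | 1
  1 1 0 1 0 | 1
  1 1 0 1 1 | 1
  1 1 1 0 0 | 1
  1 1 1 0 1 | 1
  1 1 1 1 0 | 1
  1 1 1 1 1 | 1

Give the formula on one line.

(e | ((c | a) | ((a | ~e) & ~b)))

  (c | a) = 00001111000011111111111111111111
  ~e = 10101010101010101010101010101010
  (a | ~e) = 10101010101010101111111111111111
  ~b = 11111111000000001111111100000000
  ((a | ~e) & ~b) = 10101010000000001111111100000000
  ((c | a) | ((a | ~e) & ~b)) = 10101111000011111111111111111111
  (e | ((c | a) | ((a | ~e) & ~b))) = 11111111010111111111111111111111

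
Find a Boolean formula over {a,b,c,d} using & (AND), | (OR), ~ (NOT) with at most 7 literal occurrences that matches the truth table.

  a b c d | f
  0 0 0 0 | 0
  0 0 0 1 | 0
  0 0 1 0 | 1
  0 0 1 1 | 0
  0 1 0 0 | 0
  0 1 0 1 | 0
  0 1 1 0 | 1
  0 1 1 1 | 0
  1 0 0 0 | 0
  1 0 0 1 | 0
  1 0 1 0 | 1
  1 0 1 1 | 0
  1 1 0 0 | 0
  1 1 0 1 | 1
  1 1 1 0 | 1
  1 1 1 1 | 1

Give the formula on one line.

  (d | c) = 0111011101110111
  (a & b) = 0000000000001111
  ~d = 1010101010101010
  ((a & b) | ~d) = 1010101010101111
  ((d | c) & ((a & b) | ~d)) = 0010001000100111

((d | c) & ((a & b) | ~d))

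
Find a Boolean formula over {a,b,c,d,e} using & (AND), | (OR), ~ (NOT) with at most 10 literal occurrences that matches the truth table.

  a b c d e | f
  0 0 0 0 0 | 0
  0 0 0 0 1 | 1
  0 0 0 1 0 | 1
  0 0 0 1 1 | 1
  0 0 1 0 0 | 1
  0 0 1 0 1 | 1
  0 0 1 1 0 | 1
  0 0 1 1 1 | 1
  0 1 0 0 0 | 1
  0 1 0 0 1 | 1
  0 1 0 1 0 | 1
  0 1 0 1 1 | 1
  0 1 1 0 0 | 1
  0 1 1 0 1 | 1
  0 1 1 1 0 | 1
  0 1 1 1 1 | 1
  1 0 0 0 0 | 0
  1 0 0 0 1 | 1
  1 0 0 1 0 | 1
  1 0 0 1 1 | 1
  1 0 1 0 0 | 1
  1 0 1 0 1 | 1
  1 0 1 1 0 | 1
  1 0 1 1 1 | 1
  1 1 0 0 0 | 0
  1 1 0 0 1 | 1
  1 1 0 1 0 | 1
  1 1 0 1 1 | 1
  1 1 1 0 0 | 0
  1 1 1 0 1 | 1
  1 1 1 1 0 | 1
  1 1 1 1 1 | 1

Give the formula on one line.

  ~d = 11001100110011001100110011001100
  ~c = 11110000111100001111000011110000
  (b & ~c) = 00000000111100000000000011110000
  (~d & (b & ~c)) = 00000000110000000000000011000000
  (c | (~d & (b & ~c))) = 00001111110011110000111111001111
  ((c | (~d & (b & ~c))) | d) = 00111111111111110011111111111111
  ~b = 11111111000000001111111100000000
  ~a = 11111111111111110000000000000000
  (~a | d) = 11111111111111110011001100110011
  (~b | (~a | d)) = 11111111111111111111111100110011
  (((c | (~d & (b & ~c))) | d) & (~b | (~a | d))) = 00111111111111110011111100110011
  ((((c | (~d & (b & ~c))) | d) & (~b | (~a | d))) | e) = 01111111111111110111111101110111

((((c | (~d & (b & ~c))) | d) & (~b | (~a | d))) | e)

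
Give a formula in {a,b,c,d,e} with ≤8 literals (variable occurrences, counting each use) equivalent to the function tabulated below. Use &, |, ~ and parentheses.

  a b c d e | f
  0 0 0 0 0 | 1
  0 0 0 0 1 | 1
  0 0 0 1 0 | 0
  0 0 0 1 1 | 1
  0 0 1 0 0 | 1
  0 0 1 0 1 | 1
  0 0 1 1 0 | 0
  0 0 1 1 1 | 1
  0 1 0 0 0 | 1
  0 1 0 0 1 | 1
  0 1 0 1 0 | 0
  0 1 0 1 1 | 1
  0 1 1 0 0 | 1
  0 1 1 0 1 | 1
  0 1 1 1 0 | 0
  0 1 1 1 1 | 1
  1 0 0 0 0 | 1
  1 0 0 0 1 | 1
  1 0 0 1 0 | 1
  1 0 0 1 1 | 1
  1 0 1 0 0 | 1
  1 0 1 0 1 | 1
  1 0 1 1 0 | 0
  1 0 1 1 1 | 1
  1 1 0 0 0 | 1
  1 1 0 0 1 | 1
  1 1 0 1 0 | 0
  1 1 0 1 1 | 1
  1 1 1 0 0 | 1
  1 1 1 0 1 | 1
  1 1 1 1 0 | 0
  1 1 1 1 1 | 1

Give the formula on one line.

((((c & ~a) | ~c) & (a & (~b & d))) | (~d | e))

  ~a = 11111111111111110000000000000000
  (c & ~a) = 00001111000011110000000000000000
  ~c = 11110000111100001111000011110000
  ((c & ~a) | ~c) = 11111111111111111111000011110000
  ~b = 11111111000000001111111100000000
  (~b & d) = 00110011000000000011001100000000
  (a & (~b & d)) = 00000000000000000011001100000000
  (((c & ~a) | ~c) & (a & (~b & d))) = 00000000000000000011000000000000
  ~d = 11001100110011001100110011001100
  (~d | e) = 11011101110111011101110111011101
  ((((c & ~a) | ~c) & (a & (~b & d))) | (~d | e)) = 11011101110111011111110111011101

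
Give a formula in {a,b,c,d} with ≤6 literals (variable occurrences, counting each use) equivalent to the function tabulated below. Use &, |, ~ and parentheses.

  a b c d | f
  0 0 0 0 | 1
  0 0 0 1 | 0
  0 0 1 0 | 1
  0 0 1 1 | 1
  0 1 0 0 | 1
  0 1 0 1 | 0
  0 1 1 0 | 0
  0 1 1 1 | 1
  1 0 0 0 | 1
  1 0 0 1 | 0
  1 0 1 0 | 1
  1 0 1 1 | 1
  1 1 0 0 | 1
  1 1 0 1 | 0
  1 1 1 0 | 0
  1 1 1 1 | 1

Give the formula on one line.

((((~d & ~b) | ~c) | d) & (c | ~d))

  ~d = 1010101010101010
  ~b = 1111000011110000
  (~d & ~b) = 1010000010100000
  ~c = 1100110011001100
  ((~d & ~b) | ~c) = 1110110011101100
  (((~d & ~b) | ~c) | d) = 1111110111111101
  (c | ~d) = 1011101110111011
  ((((~d & ~b) | ~c) | d) & (c | ~d)) = 1011100110111001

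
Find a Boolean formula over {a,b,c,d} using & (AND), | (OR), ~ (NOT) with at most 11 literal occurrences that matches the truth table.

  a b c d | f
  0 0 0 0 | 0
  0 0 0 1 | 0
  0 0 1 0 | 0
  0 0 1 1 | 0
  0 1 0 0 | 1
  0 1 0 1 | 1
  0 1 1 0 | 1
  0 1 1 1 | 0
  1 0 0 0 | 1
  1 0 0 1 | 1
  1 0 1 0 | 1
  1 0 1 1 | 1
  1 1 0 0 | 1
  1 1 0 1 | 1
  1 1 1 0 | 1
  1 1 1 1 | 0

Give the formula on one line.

((~d & (d | b)) | ((a | b) & (~c | (a & ~b))))

  ~d = 1010101010101010
  (d | b) = 0101111101011111
  (~d & (d | b)) = 0000101000001010
  (a | b) = 0000111111111111
  ~c = 1100110011001100
  ~b = 1111000011110000
  (a & ~b) = 0000000011110000
  (~c | (a & ~b)) = 1100110011111100
  ((a | b) & (~c | (a & ~b))) = 0000110011111100
  ((~d & (d | b)) | ((a | b) & (~c | (a & ~b)))) = 0000111011111110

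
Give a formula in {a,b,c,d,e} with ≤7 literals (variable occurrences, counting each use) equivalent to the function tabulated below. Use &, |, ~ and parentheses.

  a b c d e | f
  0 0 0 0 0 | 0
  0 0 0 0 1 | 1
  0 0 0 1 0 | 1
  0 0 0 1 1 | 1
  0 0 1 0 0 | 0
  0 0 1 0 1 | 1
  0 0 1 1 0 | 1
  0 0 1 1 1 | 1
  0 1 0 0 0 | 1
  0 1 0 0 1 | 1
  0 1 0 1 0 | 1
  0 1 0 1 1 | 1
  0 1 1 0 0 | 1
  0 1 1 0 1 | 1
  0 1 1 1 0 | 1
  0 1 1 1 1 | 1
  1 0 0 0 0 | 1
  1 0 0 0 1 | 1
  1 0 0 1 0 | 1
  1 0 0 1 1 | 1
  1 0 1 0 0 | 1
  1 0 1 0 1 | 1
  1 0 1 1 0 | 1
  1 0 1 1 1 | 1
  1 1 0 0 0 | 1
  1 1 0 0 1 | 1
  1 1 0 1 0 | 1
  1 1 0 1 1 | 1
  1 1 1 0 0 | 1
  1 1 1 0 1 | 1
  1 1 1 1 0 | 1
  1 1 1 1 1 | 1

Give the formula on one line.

  (a | b) = 00000000111111111111111111111111
  ((a | b) | e) = 01010101111111111111111111111111
  (a | d) = 00110011001100111111111111111111
  (((a | b) | e) | (a | d)) = 01110111111111111111111111111111

(((a | b) | e) | (a | d))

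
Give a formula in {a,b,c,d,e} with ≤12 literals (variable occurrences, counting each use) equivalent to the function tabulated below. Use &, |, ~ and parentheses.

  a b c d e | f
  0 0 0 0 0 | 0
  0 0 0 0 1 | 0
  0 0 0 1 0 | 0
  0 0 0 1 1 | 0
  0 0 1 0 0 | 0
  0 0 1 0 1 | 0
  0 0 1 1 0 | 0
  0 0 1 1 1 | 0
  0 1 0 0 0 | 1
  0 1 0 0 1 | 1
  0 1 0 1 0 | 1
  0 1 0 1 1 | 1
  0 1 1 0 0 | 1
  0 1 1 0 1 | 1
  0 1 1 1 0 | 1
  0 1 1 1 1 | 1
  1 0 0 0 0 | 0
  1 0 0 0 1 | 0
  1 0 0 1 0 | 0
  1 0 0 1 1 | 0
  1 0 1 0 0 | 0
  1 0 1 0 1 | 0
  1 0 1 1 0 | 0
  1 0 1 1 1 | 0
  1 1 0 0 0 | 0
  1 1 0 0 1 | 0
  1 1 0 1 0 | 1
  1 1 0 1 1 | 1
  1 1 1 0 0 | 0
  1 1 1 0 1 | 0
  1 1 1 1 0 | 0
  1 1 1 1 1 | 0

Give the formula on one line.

  ~a = 11111111111111110000000000000000
  (b & ~a) = 00000000111111110000000000000000
  ~c = 11110000111100001111000011110000
  (b & ~c) = 00000000111100000000000011110000
  ~d = 11001100110011001100110011001100
  (~d | (b & ~c)) = 11001100111111001100110011111100
  (c | (~d | (b & ~c))) = 11001111111111111100111111111111
  (d & (c | (~d | (b & ~c)))) = 00000011001100110000001100110011
  ((b & ~c) & (d & (c | (~d | (b & ~c))))) = 00000000001100000000000000110000
  ((b & ~a) | ((b & ~c) & (d & (c | (~d | (b & ~c)))))) = 00000000111111110000000000110000

((b & ~a) | ((b & ~c) & (d & (c | (~d | (b & ~c))))))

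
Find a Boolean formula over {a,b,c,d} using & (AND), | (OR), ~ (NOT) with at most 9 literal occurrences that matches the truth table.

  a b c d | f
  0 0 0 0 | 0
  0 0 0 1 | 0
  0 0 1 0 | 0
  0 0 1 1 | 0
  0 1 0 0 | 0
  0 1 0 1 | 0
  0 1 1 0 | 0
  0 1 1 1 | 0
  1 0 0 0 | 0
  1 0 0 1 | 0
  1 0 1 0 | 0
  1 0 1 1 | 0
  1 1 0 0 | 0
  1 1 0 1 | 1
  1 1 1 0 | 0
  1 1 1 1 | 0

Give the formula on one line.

  (a & d) = 0000000001010101
  ~c = 1100110011001100
  (b & ~c) = 0000110000001100
  (c | (b & ~c)) = 0011111100111111
  ~d = 1010101010101010
  (a | ~d) = 1010101011111111
  ((c | (b & ~c)) & (a | ~d)) = 0010101000111111
  ((a & d) & ((c | (b & ~c)) & (a | ~d))) = 0000000000010101
  (~d | ~c) = 1110111011101110
  (((a & d) & ((c | (b & ~c)) & (a | ~d))) & (~d | ~c)) = 0000000000000100

(((a & d) & ((c | (b & ~c)) & (a | ~d))) & (~d | ~c))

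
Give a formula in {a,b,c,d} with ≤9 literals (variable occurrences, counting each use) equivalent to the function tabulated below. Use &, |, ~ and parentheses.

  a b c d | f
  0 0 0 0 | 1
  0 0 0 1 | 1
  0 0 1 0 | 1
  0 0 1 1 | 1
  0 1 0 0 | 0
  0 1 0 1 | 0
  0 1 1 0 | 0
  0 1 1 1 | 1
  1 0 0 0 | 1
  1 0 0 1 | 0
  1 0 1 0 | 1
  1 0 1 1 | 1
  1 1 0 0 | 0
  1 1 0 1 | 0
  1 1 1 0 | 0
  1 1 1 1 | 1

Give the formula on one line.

  ~d = 1010101010101010
  (~d | c) = 1011101110111011
  ~a = 1111111100000000
  ~b = 1111000011110000
  (~a & ~b) = 1111000000000000
  ((~d | c) | (~a & ~b)) = 1111101110111011
  (d | ~b) = 1111010111110101
  (((~d | c) | (~a & ~b)) & (d | ~b)) = 1111000110110001

(((~d | c) | (~a & ~b)) & (d | ~b))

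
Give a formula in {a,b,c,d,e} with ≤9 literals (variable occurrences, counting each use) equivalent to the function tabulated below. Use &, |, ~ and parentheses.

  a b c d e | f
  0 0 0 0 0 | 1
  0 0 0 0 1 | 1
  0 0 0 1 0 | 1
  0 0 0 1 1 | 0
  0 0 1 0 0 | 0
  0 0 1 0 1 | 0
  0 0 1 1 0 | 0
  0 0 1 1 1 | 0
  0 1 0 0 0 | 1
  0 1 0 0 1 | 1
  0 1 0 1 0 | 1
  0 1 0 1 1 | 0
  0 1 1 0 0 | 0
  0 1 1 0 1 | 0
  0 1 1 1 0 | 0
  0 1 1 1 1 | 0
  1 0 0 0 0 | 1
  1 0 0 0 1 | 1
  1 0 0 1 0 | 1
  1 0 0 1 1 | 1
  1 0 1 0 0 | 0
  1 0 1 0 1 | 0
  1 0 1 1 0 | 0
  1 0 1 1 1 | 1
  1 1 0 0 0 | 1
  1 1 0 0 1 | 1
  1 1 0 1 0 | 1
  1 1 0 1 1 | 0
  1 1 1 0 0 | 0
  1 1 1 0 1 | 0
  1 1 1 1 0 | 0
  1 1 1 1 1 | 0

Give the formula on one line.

(((~d | (a & ~b)) | ~e) & (~c | (e & d)))

  ~d = 11001100110011001100110011001100
  ~b = 11111111000000001111111100000000
  (a & ~b) = 00000000000000001111111100000000
  (~d | (a & ~b)) = 11001100110011001111111111001100
  ~e = 10101010101010101010101010101010
  ((~d | (a & ~b)) | ~e) = 11101110111011101111111111101110
  ~c = 11110000111100001111000011110000
  (e & d) = 00010001000100010001000100010001
  (~c | (e & d)) = 11110001111100011111000111110001
  (((~d | (a & ~b)) | ~e) & (~c | (e & d))) = 11100000111000001111000111100000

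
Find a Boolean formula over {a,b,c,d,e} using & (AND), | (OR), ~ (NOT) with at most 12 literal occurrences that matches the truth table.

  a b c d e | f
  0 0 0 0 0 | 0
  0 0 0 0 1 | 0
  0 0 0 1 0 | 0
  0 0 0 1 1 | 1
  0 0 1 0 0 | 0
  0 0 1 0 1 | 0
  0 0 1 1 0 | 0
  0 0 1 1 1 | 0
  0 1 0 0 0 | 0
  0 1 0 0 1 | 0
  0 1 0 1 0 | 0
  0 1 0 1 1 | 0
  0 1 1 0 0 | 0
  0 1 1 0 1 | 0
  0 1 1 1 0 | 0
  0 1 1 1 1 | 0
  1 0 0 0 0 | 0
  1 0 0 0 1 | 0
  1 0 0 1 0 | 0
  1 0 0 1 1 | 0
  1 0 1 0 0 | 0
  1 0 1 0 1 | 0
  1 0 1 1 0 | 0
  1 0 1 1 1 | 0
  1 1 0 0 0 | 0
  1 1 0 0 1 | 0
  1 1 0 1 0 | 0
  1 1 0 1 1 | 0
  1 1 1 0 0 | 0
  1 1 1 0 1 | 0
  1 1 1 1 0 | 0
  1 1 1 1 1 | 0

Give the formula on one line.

  ~b = 11111111000000001111111100000000
  ~a = 11111111111111110000000000000000
  (d & ~a) = 00110011001100110000000000000000
  (e & (d & ~a)) = 00010001000100010000000000000000
  (~b & (e & (d & ~a))) = 00010001000000000000000000000000
  ~c = 11110000111100001111000011110000
  (~c & d) = 00110000001100000011000000110000
  ~e = 10101010101010101010101010101010
  ~d = 11001100110011001100110011001100
  (~d | ~b) = 11111111110011001111111111001100
  (~e & (~d | ~b)) = 10101010100010001010101010001000
  ((~c & d) | (~e & (~d | ~b))) = 10111010101110001011101010111000
  ((~b & (e & (d & ~a))) & ((~c & d) | (~e & (~d | ~b)))) = 00010000000000000000000000000000

((~b & (e & (d & ~a))) & ((~c & d) | (~e & (~d | ~b))))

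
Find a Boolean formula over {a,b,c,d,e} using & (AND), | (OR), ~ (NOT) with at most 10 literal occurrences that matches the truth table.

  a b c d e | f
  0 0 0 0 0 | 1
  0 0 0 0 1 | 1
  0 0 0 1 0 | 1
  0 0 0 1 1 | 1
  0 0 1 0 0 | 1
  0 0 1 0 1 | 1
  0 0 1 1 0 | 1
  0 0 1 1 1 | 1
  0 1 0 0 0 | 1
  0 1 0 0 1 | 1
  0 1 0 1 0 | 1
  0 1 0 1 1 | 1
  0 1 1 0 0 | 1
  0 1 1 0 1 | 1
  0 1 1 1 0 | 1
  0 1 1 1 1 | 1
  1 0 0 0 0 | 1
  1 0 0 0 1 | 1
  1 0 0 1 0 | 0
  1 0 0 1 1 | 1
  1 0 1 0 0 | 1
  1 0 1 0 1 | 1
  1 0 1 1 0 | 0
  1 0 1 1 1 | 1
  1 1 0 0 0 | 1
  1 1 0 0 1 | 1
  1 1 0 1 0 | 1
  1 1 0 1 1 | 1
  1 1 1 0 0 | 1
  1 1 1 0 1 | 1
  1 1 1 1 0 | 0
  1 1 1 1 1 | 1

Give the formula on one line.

  ~d = 11001100110011001100110011001100
  ~a = 11111111111111110000000000000000
  (a & e) = 00000000000000000101010101010101
  (~a | (a & e)) = 11111111111111110101010101010101
  (~d | (~a | (a & e))) = 11111111111111111101110111011101
  ~c = 11110000111100001111000011110000
  (~c & d) = 00110000001100000011000000110000
  ~b = 11111111000000001111111100000000
  ((~c & d) | ~b) = 11111111001100001111111100110000
  (b & ((~c & d) | ~b)) = 00000000001100000000000000110000
  ((~d | (~a | (a & e))) | (b & ((~c & d) | ~b))) = 11111111111111111101110111111101

((~d | (~a | (a & e))) | (b & ((~c & d) | ~b)))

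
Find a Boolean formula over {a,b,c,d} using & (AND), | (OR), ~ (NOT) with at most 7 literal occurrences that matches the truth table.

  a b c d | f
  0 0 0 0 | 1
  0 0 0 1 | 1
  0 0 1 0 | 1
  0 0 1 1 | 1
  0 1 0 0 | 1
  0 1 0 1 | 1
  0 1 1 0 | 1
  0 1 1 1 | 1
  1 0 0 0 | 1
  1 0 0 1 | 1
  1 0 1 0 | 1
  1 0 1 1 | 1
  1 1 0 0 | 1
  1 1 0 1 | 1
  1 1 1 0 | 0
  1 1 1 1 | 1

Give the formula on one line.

((~b | ~c) | ((c | ~b) & (d | ~a)))

  ~b = 1111000011110000
  ~c = 1100110011001100
  (~b | ~c) = 1111110011111100
  (c | ~b) = 1111001111110011
  ~a = 1111111100000000
  (d | ~a) = 1111111101010101
  ((c | ~b) & (d | ~a)) = 1111001101010001
  ((~b | ~c) | ((c | ~b) & (d | ~a))) = 1111111111111101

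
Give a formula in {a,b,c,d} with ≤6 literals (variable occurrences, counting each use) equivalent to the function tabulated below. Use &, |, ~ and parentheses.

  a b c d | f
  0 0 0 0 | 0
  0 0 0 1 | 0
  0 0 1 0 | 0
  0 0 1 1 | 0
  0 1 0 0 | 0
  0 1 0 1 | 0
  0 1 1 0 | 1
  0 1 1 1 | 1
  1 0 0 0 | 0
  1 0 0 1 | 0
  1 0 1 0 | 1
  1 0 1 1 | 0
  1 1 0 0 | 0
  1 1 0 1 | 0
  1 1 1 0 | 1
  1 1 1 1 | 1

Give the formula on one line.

((c & b) | (c & (a & ~d)))

  (c & b) = 0000001100000011
  ~d = 1010101010101010
  (a & ~d) = 0000000010101010
  (c & (a & ~d)) = 0000000000100010
  ((c & b) | (c & (a & ~d))) = 0000001100100011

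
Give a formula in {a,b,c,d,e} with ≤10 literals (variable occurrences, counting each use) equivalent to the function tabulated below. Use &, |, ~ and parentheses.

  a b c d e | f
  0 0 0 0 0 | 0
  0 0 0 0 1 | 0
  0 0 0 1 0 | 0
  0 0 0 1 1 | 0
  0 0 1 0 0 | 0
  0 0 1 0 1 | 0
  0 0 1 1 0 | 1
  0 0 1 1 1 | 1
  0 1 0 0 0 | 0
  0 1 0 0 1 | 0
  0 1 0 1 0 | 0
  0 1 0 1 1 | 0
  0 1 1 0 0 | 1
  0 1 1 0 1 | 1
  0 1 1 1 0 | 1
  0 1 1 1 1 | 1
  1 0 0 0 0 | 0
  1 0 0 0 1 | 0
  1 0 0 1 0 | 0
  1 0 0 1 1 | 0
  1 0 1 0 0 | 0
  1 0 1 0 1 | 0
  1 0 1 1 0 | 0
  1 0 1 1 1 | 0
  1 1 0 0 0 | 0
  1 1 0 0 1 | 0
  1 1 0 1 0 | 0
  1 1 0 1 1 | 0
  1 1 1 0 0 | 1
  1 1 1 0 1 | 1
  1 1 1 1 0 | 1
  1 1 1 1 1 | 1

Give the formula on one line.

  (c & b) = 00000000000011110000000000001111
  (c & d) = 00000011000000110000001100000011
  ~a = 11111111111111110000000000000000
  ~e = 10101010101010101010101010101010
  (b & ~e) = 00000000101010100000000010101010
  (~a | (b & ~e)) = 11111111111111110000000010101010
  (b | (~a | (b & ~e))) = 11111111111111110000000011111111
  ((c & d) & (b | (~a | (b & ~e)))) = 00000011000000110000000000000011
  ((c & b) | ((c & d) & (b | (~a | (b & ~e))))) = 00000011000011110000000000001111

((c & b) | ((c & d) & (b | (~a | (b & ~e)))))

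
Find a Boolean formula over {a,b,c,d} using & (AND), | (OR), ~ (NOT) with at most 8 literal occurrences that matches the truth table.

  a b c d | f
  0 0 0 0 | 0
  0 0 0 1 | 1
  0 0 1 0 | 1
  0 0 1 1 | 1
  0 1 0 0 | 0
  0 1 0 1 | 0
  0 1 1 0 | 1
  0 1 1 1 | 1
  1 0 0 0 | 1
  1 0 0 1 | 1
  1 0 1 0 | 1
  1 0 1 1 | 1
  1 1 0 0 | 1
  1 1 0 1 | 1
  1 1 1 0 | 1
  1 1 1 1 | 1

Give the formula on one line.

(((~c & a) | c) | (~b & d))

  ~c = 1100110011001100
  (~c & a) = 0000000011001100
  ((~c & a) | c) = 0011001111111111
  ~b = 1111000011110000
  (~b & d) = 0101000001010000
  (((~c & a) | c) | (~b & d)) = 0111001111111111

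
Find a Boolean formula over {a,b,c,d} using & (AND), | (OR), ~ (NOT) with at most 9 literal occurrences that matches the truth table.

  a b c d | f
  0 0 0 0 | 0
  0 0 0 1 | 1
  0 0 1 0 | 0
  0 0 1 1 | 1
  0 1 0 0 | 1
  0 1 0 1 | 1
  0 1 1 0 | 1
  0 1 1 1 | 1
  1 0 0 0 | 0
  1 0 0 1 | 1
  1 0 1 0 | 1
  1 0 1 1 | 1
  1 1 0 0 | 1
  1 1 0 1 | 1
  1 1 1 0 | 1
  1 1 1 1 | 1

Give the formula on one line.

(d | (b | (((~b & d) | c) & a)))

  ~b = 1111000011110000
  (~b & d) = 0101000001010000
  ((~b & d) | c) = 0111001101110011
  (((~b & d) | c) & a) = 0000000001110011
  (b | (((~b & d) | c) & a)) = 0000111101111111
  (d | (b | (((~b & d) | c) & a))) = 0101111101111111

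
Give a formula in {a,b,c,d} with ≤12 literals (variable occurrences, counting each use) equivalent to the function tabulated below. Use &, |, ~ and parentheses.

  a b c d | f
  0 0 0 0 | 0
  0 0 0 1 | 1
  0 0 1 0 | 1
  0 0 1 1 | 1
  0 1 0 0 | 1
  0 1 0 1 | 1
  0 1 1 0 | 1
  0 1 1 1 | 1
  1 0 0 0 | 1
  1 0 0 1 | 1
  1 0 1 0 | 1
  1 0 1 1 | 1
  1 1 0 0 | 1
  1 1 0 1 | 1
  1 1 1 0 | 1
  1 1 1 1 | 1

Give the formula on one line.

  ~a = 1111111100000000
  (~a & d) = 0101010100000000
  (b | a) = 0000111111111111
  ((~a & d) | (b | a)) = 0101111111111111
  ~b = 1111000011110000
  ~c = 1100110011001100
  (~b | ~c) = 1111110011111100
  ((~b | ~c) & c) = 0011000000110000
  (a | b) = 0000111111111111
  (((~b | ~c) & c) | (a | b)) = 0011111111111111
  (((~a & d) | (b | a)) | (((~b | ~c) & c) | (a | b))) = 0111111111111111

(((~a & d) | (b | a)) | (((~b | ~c) & c) | (a | b)))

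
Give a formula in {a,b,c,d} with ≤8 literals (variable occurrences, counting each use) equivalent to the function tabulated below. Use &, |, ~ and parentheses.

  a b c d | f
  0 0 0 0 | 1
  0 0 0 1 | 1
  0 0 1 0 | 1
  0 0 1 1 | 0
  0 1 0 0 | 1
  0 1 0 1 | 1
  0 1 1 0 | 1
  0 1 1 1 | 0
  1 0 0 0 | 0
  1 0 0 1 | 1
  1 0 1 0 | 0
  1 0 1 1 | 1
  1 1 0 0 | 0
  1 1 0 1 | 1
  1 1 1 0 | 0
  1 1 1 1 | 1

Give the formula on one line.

(((a | ~c) | ~d) & (d | ~a))

  ~c = 1100110011001100
  (a | ~c) = 1100110011111111
  ~d = 1010101010101010
  ((a | ~c) | ~d) = 1110111011111111
  ~a = 1111111100000000
  (d | ~a) = 1111111101010101
  (((a | ~c) | ~d) & (d | ~a)) = 1110111001010101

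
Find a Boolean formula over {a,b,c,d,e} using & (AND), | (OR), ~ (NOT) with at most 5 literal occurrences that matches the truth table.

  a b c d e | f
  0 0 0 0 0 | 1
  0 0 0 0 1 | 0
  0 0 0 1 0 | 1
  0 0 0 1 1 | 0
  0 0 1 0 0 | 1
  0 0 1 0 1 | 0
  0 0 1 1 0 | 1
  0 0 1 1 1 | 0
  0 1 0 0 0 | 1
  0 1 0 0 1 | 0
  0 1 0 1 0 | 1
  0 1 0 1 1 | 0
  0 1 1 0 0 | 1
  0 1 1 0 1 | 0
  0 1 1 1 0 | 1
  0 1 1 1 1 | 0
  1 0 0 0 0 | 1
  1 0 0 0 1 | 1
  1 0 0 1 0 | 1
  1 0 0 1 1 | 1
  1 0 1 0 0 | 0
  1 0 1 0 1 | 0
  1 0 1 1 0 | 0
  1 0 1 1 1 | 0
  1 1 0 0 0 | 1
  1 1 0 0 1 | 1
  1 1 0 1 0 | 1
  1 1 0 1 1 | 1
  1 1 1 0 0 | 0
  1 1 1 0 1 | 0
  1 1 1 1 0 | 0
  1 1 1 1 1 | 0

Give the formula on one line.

((~c & a) | (~e & ~a))

  ~c = 11110000111100001111000011110000
  (~c & a) = 00000000000000001111000011110000
  ~e = 10101010101010101010101010101010
  ~a = 11111111111111110000000000000000
  (~e & ~a) = 10101010101010100000000000000000
  ((~c & a) | (~e & ~a)) = 10101010101010101111000011110000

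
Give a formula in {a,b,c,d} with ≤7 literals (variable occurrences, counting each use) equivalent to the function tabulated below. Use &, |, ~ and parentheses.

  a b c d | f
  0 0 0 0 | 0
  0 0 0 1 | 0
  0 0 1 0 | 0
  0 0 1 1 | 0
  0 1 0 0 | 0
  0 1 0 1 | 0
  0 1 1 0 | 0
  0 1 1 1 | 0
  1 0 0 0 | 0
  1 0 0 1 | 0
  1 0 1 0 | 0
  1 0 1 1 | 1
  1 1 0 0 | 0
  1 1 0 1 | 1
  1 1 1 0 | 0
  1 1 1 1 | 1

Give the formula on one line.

  (c | b) = 0011111100111111
  ~a = 1111111100000000
  (d | ~a) = 1111111101010101
  (a & (d | ~a)) = 0000000001010101
  ((c | b) & (a & (d | ~a))) = 0000000000010101

((c | b) & (a & (d | ~a)))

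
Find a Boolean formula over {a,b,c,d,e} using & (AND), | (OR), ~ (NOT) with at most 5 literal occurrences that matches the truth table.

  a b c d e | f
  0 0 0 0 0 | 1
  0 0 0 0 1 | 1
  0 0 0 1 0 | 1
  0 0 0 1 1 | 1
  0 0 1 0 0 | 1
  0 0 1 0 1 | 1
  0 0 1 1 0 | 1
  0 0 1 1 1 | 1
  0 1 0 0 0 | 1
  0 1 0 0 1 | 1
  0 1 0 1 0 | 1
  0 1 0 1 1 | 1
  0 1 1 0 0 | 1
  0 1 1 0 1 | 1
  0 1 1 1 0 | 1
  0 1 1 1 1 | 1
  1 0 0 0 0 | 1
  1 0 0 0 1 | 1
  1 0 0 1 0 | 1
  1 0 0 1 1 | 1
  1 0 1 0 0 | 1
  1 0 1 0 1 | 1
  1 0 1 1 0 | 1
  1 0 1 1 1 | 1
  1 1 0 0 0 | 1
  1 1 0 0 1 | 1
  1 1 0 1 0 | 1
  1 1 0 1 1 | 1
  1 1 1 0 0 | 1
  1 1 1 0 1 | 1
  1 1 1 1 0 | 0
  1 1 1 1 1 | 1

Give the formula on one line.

  ~c = 11110000111100001111000011110000
  ~d = 11001100110011001100110011001100
  ~a = 11111111111111110000000000000000
  (~a | e) = 11111111111111110101010101010101
  (~d | (~a | e)) = 11111111111111111101110111011101
  (~c | (~d | (~a | e))) = 11111111111111111111110111111101
  ~b = 11111111000000001111111100000000
  ((~c | (~d | (~a | e))) | ~b) = 11111111111111111111111111111101

((~c | (~d | (~a | e))) | ~b)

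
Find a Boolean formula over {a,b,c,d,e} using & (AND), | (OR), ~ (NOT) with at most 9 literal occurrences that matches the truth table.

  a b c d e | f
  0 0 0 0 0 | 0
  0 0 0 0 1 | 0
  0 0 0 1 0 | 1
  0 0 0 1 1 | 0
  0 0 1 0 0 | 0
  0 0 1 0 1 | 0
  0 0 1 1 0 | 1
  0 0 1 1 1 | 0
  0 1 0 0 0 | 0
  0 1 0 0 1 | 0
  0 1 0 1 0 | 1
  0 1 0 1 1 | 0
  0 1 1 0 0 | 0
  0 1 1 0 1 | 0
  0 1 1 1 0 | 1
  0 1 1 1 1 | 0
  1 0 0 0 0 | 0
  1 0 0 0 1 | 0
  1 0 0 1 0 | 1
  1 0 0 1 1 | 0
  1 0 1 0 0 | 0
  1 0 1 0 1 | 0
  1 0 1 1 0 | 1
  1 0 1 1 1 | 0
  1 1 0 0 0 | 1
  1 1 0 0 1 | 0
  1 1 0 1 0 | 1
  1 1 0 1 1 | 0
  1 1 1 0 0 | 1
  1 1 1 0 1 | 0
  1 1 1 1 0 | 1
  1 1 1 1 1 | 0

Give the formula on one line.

  ~e = 10101010101010101010101010101010
  (d | a) = 00110011001100111111111111111111
  (b & (d | a)) = 00000000001100110000000011111111
  ((b & (d | a)) & ~e) = 00000000001000100000000010101010
  (d | ((b & (d | a)) & ~e)) = 00110011001100110011001110111011
  (~e & (d | ((b & (d | a)) & ~e))) = 00100010001000100010001010101010

(~e & (d | ((b & (d | a)) & ~e)))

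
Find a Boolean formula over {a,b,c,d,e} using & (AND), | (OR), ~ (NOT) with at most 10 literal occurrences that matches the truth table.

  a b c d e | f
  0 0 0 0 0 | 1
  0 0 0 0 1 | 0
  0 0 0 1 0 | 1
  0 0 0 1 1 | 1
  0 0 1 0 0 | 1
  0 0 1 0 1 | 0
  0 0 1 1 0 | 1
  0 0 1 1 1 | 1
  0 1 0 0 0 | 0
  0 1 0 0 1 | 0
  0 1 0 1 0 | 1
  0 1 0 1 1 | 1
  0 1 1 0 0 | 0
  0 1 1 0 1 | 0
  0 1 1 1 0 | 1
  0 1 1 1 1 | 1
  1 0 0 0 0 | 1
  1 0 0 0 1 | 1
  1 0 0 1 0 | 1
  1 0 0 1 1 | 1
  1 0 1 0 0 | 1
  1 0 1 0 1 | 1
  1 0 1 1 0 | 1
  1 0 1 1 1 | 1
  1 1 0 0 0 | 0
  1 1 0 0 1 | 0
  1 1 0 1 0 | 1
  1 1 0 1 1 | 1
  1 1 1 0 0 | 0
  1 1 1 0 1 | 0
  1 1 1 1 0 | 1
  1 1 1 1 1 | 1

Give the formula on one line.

(d | (((e | a) & (~b & (d | a))) | (~b & (~e | a))))

  (e | a) = 01010101010101011111111111111111
  ~b = 11111111000000001111111100000000
  (d | a) = 00110011001100111111111111111111
  (~b & (d | a)) = 00110011000000001111111100000000
  ((e | a) & (~b & (d | a))) = 00010001000000001111111100000000
  ~e = 10101010101010101010101010101010
  (~e | a) = 10101010101010101111111111111111
  (~b & (~e | a)) = 10101010000000001111111100000000
  (((e | a) & (~b & (d | a))) | (~b & (~e | a))) = 10111011000000001111111100000000
  (d | (((e | a) & (~b & (d | a))) | (~b & (~e | a)))) = 10111011001100111111111100110011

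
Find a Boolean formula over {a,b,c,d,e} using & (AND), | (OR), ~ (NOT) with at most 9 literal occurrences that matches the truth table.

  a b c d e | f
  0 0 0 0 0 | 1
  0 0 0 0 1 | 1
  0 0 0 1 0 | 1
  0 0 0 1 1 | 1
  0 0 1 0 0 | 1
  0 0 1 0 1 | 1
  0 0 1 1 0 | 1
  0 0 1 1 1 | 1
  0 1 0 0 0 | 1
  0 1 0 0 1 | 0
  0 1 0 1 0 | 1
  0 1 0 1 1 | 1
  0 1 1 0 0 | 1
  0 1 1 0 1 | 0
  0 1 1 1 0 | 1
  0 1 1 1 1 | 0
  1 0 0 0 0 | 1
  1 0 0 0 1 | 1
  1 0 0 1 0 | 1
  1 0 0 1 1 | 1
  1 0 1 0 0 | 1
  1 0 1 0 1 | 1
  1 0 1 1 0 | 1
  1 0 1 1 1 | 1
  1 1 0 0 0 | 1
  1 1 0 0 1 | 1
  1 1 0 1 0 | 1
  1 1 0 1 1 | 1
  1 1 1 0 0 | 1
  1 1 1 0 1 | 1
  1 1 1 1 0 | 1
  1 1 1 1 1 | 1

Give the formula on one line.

(((~a & (~e | (a | (~b & e)))) | a) | ((~c | ~d) & d))

  ~a = 11111111111111110000000000000000
  ~e = 10101010101010101010101010101010
  ~b = 11111111000000001111111100000000
  (~b & e) = 01010101000000000101010100000000
  (a | (~b & e)) = 01010101000000001111111111111111
  (~e | (a | (~b & e))) = 11111111101010101111111111111111
  (~a & (~e | (a | (~b & e)))) = 11111111101010100000000000000000
  ((~a & (~e | (a | (~b & e)))) | a) = 11111111101010101111111111111111
  ~c = 11110000111100001111000011110000
  ~d = 11001100110011001100110011001100
  (~c | ~d) = 11111100111111001111110011111100
  ((~c | ~d) & d) = 00110000001100000011000000110000
  (((~a & (~e | (a | (~b & e)))) | a) | ((~c | ~d) & d)) = 11111111101110101111111111111111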